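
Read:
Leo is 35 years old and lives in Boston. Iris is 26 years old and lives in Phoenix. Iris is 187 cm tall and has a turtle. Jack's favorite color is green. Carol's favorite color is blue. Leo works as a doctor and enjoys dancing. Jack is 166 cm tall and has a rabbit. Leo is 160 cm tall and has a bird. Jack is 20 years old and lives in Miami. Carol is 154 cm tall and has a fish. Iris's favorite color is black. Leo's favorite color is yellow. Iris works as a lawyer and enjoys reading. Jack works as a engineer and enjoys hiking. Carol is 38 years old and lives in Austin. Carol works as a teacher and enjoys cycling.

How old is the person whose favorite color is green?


Person with favorite color=green is Jack, age 20

20


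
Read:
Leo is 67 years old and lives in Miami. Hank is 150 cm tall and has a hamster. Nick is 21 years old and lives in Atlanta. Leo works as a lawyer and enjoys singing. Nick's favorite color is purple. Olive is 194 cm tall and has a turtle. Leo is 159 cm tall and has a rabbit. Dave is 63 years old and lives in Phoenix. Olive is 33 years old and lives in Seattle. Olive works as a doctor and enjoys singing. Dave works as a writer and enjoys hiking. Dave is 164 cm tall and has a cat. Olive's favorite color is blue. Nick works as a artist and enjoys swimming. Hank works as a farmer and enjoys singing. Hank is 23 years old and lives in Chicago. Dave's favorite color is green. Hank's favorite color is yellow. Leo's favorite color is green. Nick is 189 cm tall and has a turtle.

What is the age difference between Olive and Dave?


|33 - 63| = 30

30


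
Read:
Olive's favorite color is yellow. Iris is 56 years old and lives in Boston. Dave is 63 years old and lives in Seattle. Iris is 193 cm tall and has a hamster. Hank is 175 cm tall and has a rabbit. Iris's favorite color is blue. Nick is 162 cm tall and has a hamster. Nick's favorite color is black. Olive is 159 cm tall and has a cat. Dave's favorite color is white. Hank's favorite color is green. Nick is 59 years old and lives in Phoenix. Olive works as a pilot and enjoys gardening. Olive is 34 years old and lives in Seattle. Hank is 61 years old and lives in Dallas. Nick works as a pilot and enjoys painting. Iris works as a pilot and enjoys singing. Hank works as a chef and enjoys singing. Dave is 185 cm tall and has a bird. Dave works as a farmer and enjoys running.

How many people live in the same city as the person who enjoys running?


Person with hobby running is Dave, city Seattle. Count = 2

2


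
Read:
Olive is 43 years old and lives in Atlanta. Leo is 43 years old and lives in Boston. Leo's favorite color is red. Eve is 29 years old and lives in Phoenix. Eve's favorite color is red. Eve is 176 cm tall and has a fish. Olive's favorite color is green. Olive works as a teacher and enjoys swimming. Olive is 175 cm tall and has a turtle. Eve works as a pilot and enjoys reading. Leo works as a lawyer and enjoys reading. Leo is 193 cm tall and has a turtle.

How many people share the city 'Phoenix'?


Count: 1

1


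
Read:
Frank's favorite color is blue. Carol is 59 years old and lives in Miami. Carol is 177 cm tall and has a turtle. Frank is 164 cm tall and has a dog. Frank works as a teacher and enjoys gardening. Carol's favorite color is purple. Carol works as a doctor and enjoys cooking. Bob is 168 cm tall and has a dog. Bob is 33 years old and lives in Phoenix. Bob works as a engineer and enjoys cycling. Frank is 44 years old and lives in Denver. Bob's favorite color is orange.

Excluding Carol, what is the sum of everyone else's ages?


Sum (excluding Carol): 77

77


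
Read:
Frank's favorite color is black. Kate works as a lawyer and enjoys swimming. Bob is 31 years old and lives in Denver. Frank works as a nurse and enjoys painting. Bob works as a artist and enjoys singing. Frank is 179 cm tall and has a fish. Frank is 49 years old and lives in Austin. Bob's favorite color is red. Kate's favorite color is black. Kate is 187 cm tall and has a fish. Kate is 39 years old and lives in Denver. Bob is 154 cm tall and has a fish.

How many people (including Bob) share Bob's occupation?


Bob is a artist. Count = 1

1


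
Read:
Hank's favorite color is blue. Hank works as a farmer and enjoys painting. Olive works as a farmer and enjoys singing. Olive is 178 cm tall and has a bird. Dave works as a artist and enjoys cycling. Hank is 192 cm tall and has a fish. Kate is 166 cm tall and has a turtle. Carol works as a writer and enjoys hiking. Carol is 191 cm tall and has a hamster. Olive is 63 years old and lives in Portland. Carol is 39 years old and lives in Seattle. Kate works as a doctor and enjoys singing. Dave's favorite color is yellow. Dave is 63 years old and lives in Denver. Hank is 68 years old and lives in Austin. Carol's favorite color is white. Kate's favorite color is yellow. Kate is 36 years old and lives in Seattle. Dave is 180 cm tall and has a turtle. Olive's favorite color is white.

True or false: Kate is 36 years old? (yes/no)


Kate is actually 36. yes

yes


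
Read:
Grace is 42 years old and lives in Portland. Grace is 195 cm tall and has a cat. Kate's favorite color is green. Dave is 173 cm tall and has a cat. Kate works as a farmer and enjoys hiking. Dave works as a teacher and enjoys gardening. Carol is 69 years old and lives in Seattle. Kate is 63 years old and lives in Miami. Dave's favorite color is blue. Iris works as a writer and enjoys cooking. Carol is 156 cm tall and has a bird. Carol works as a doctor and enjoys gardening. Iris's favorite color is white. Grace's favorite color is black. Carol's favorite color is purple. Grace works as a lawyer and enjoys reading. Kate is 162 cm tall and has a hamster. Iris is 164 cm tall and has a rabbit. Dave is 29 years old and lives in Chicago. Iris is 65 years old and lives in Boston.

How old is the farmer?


The farmer is Kate, age 63

63


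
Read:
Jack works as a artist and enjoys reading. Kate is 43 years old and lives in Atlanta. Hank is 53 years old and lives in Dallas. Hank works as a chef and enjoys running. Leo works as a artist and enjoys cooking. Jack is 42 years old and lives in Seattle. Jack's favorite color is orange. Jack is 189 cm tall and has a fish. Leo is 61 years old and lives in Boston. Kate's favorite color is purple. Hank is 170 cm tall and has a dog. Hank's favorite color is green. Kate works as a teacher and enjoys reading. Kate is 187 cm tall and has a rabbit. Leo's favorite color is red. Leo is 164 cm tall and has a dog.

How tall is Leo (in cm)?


Leo is 164 cm tall

164


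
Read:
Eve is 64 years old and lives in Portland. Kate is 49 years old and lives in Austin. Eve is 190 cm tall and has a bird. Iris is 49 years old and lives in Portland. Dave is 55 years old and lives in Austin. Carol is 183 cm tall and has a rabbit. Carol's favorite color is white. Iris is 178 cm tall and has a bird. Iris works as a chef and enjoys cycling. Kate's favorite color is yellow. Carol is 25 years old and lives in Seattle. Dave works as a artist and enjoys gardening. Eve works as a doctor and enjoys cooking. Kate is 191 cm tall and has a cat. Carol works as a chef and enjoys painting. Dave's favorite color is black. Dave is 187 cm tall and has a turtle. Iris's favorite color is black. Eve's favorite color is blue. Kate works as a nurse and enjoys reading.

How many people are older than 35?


Filter: 4

4


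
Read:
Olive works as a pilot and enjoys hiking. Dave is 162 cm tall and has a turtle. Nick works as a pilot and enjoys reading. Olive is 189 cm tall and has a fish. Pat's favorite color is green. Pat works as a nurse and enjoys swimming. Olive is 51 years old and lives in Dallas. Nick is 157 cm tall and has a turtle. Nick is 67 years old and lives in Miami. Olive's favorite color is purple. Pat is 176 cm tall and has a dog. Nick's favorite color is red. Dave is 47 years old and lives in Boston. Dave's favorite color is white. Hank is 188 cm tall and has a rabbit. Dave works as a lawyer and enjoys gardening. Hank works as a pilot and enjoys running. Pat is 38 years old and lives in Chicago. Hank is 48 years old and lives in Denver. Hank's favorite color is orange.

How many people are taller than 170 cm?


Taller than 170: 3

3


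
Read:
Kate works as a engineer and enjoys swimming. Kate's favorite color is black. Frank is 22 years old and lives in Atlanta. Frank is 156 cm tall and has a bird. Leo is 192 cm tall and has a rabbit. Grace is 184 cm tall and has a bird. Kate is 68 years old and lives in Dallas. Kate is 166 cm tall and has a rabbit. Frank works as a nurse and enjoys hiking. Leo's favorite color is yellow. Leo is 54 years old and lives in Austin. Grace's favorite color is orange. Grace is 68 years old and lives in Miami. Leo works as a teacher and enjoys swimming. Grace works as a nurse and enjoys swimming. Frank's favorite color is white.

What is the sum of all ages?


22+54+68+68 = 212

212


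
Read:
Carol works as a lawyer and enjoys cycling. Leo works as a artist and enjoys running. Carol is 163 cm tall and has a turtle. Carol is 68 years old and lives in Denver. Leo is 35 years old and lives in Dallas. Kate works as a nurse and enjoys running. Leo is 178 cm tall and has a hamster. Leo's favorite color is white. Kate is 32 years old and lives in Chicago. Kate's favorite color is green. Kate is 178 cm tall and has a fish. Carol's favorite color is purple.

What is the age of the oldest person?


Oldest: Carol at 68

68


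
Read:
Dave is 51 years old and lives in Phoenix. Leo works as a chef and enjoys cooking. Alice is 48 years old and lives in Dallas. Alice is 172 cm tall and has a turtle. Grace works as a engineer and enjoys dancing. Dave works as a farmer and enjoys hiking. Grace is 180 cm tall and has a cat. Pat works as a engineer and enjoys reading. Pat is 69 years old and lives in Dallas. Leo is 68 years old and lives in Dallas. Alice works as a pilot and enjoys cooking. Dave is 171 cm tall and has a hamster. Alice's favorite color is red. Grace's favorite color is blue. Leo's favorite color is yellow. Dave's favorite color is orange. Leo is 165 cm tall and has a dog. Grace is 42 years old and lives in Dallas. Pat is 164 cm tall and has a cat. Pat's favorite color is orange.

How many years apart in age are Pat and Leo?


69 vs 68, diff = 1

1


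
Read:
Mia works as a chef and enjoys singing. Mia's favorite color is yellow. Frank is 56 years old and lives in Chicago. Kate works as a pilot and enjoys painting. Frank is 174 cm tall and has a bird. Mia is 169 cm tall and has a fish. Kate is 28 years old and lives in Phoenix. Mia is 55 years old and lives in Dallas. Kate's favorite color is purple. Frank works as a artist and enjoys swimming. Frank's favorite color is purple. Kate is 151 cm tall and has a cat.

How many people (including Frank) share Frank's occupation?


Frank is a artist. Count = 1

1


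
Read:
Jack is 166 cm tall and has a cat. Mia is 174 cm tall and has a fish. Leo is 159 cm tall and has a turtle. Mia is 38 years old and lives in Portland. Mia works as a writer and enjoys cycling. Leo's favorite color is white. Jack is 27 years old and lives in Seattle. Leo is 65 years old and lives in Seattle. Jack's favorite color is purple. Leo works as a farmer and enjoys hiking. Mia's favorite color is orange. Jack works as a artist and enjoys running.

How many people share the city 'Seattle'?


Count: 2

2


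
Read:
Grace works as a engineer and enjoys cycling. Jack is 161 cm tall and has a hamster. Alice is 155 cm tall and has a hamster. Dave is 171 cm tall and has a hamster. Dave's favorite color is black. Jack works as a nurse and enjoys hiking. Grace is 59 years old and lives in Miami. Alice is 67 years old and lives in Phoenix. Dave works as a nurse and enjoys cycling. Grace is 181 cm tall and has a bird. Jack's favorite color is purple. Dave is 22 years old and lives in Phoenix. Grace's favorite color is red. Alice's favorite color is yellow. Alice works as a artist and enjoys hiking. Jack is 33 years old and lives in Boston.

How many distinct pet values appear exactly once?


Unique pet values: 1

1


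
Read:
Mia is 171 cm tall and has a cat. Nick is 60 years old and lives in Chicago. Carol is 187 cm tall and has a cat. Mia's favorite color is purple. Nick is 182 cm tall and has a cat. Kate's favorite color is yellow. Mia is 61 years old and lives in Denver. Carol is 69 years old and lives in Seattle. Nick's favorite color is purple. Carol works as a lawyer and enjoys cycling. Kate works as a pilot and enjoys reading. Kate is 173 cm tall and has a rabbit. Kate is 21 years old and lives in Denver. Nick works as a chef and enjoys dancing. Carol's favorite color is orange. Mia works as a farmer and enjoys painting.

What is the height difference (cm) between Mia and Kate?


|171 - 173| = 2

2


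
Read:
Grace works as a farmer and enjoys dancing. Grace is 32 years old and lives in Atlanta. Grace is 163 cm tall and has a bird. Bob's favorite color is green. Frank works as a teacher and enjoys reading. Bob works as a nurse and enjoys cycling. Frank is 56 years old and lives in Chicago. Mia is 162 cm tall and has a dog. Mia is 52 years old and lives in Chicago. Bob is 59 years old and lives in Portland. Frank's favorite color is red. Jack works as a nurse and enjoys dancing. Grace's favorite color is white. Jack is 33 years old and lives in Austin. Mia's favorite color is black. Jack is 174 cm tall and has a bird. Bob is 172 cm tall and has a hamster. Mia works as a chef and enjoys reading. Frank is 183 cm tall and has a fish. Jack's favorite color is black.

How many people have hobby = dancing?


Count: 2

2


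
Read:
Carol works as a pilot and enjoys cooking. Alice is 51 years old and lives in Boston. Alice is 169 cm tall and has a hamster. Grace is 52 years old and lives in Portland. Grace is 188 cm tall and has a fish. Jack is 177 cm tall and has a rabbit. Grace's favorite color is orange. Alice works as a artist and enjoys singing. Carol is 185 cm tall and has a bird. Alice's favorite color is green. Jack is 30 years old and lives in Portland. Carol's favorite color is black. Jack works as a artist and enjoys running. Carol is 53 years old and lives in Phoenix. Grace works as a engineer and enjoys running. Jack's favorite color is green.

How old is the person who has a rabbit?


Person with rabbit is Jack, age 30

30


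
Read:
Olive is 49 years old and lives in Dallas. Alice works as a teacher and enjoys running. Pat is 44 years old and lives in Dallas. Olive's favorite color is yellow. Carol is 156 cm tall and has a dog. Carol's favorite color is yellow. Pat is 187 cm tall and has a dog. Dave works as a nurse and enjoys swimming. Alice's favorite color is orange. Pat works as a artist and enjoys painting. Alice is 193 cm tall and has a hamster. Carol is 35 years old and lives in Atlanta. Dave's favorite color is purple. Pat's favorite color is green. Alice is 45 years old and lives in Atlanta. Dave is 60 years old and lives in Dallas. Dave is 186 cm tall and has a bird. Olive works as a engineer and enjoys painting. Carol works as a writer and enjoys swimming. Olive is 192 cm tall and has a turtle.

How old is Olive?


Olive is 49 years old

49


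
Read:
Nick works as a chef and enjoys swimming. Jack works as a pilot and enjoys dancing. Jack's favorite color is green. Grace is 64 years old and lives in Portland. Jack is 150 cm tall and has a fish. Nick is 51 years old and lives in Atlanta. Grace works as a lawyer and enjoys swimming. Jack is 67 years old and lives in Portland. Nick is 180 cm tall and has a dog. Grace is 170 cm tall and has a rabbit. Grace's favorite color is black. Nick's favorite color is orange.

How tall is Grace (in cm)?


Grace is 170 cm tall

170


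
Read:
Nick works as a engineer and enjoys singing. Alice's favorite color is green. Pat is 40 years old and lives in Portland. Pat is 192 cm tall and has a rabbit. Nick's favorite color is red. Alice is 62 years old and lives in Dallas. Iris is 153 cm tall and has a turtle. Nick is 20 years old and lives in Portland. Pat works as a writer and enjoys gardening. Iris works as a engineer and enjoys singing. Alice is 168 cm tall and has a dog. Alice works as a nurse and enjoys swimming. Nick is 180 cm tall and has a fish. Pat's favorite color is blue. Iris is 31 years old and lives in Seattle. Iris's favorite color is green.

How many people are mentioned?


People: Pat, Iris, Nick, Alice. Count = 4

4


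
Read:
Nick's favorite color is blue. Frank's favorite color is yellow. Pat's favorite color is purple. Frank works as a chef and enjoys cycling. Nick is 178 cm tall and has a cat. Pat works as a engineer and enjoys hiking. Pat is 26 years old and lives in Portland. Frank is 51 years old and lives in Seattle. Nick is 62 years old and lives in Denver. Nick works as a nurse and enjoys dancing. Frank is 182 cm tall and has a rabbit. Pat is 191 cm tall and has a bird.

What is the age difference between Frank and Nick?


|51 - 62| = 11

11


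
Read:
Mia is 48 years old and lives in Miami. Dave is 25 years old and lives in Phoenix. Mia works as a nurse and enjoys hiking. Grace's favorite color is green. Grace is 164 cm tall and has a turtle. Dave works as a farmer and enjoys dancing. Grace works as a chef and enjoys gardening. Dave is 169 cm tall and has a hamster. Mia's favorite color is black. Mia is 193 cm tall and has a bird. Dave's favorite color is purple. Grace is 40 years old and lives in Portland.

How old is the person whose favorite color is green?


Person with favorite color=green is Grace, age 40

40


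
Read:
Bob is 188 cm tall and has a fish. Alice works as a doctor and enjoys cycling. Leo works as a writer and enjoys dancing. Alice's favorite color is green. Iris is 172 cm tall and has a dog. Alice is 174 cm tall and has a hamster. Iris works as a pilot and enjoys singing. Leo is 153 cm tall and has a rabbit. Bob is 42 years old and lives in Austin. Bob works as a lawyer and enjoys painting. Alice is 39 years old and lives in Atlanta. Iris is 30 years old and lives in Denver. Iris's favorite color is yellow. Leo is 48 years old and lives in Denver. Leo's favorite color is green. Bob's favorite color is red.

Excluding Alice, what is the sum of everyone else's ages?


Sum (excluding Alice): 120

120


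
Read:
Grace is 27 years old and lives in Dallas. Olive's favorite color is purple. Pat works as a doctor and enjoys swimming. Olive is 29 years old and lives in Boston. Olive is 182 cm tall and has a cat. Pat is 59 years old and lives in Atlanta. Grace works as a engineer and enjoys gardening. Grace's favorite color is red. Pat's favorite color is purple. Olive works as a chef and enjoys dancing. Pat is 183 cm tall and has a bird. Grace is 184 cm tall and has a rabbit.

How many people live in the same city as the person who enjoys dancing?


Person with hobby dancing is Olive, city Boston. Count = 1

1


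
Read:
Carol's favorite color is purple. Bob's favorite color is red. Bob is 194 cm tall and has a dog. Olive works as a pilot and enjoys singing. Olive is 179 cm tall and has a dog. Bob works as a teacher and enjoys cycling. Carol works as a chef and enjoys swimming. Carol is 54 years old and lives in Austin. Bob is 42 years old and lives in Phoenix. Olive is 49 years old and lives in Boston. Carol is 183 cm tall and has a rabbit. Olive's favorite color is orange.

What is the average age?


Sum=145, n=3, avg=48.33

48.33


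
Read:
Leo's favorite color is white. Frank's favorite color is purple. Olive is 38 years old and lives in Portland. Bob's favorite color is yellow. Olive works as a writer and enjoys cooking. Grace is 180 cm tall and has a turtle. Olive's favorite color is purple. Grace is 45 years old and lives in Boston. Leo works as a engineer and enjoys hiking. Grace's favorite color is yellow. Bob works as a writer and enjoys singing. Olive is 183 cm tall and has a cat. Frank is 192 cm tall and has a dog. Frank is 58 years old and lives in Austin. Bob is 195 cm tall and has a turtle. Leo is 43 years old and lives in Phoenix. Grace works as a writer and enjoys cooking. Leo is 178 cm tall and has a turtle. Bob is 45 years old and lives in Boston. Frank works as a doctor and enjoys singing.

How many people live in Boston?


Count in Boston: 2

2


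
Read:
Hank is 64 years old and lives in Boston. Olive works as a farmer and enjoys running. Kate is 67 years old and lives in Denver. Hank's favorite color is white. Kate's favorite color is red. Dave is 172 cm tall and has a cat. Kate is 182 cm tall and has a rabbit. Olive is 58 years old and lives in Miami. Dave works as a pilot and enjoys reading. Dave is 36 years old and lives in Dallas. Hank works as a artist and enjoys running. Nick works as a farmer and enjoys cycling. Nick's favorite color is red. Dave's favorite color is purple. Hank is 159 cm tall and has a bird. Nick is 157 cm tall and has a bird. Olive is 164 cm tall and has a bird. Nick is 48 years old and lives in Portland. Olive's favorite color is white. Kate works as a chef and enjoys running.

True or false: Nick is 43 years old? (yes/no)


Nick is actually 48. no

no


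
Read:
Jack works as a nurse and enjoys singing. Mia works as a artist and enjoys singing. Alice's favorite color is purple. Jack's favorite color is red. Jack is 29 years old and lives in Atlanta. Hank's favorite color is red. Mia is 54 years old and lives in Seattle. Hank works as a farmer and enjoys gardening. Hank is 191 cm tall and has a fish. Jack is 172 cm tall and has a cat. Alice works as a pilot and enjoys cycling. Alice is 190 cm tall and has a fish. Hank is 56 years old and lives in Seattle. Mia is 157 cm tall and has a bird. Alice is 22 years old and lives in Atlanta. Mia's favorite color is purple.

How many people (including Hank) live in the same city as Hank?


Hank lives in Seattle. Count = 2

2


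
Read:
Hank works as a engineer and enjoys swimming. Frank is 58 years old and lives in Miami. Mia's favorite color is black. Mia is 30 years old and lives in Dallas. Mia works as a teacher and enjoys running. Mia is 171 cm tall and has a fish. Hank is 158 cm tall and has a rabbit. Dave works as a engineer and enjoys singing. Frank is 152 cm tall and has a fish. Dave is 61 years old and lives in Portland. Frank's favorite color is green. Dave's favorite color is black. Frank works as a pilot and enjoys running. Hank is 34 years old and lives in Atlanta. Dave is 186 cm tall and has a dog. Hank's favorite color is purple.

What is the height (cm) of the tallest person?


Tallest: Dave at 186 cm

186


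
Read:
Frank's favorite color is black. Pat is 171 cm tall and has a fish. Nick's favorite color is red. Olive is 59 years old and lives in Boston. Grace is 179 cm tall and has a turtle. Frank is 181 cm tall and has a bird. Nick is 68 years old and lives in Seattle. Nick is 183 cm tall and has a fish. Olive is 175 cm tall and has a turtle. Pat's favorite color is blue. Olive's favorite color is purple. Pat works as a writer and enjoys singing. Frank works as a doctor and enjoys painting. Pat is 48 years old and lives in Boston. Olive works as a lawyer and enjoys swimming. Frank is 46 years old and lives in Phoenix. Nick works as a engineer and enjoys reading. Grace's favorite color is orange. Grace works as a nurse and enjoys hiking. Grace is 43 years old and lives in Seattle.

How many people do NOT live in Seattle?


Not in Seattle: 3

3


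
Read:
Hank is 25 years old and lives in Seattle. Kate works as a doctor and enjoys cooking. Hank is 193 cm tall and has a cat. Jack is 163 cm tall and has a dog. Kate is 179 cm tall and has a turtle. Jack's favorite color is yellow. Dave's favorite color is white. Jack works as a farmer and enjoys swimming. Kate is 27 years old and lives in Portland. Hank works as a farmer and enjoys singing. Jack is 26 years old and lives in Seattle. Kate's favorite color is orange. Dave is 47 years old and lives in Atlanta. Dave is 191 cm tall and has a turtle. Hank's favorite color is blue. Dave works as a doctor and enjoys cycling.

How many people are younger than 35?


Filter: 3

3


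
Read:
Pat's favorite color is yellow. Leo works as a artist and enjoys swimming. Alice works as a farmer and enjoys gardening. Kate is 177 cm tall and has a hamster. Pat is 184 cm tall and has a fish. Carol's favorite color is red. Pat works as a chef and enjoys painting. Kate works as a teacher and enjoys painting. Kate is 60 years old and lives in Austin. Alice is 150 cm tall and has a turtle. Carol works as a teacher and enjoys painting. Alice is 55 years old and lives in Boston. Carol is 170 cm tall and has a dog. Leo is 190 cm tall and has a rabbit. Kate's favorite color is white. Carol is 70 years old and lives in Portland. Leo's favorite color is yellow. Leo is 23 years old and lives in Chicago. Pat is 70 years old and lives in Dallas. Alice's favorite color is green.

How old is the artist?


The artist is Leo, age 23

23


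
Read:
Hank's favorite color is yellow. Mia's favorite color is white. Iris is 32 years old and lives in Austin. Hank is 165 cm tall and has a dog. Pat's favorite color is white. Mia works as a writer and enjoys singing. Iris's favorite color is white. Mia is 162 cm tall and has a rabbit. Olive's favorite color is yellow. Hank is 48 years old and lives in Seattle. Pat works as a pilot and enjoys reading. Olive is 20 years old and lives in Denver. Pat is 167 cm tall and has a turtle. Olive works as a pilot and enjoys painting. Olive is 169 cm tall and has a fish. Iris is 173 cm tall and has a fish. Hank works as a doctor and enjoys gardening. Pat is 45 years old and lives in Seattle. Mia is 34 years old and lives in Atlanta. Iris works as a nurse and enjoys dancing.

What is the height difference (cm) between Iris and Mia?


|173 - 162| = 11

11


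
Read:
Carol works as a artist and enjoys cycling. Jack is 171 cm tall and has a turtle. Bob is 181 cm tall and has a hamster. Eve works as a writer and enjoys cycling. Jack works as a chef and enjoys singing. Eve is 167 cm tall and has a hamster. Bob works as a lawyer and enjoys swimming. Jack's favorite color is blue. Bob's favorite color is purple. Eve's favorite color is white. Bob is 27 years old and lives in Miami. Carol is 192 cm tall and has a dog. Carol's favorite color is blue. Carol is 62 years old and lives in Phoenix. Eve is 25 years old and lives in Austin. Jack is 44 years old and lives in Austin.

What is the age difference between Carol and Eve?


|62 - 25| = 37

37


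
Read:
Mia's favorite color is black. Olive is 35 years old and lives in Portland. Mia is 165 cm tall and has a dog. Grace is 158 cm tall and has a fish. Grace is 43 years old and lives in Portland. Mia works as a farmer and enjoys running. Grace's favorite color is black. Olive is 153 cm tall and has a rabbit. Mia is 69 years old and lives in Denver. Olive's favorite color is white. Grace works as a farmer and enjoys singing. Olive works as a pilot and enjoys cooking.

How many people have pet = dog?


Count: 1

1


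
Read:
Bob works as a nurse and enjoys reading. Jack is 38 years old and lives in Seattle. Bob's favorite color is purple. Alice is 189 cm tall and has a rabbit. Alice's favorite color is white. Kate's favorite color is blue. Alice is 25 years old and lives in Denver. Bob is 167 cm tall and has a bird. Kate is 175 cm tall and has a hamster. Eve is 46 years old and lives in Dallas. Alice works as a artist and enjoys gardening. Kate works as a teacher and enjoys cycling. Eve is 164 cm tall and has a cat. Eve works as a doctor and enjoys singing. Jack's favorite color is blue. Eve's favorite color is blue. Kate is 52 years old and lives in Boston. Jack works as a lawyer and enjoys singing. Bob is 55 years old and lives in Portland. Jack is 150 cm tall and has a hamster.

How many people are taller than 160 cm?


Taller than 160: 4

4


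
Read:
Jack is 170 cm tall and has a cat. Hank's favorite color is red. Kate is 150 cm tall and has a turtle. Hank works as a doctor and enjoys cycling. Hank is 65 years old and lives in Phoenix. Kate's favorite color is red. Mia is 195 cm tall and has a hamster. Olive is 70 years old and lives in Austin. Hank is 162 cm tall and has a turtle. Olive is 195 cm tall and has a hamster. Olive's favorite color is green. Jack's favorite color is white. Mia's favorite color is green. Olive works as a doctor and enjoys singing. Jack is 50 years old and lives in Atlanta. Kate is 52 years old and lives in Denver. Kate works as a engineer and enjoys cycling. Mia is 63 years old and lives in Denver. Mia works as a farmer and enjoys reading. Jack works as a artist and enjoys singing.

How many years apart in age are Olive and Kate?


70 vs 52, diff = 18

18


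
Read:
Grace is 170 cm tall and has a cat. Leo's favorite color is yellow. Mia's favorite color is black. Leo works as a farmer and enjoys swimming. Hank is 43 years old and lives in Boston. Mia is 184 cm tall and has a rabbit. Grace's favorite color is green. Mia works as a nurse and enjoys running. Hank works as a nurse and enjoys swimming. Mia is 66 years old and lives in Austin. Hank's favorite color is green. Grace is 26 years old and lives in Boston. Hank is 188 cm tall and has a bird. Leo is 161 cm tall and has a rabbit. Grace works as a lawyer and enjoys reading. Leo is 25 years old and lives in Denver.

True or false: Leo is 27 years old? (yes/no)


Leo is actually 25. no

no


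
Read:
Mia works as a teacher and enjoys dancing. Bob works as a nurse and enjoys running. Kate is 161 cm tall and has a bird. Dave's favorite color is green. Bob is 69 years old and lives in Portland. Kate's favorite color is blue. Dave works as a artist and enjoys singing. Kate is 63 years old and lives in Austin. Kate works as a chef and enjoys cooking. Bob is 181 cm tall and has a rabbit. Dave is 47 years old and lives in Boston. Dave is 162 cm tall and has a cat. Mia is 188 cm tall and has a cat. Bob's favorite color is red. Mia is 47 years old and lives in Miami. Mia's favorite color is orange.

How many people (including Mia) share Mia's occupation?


Mia is a teacher. Count = 1

1


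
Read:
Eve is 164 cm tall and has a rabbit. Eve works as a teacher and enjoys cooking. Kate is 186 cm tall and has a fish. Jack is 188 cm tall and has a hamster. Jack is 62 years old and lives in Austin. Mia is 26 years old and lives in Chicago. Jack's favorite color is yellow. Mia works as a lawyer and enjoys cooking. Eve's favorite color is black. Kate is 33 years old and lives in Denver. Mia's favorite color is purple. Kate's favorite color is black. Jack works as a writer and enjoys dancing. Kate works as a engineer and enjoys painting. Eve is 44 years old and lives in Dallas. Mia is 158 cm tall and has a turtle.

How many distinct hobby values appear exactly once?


Unique hobby values: 2

2


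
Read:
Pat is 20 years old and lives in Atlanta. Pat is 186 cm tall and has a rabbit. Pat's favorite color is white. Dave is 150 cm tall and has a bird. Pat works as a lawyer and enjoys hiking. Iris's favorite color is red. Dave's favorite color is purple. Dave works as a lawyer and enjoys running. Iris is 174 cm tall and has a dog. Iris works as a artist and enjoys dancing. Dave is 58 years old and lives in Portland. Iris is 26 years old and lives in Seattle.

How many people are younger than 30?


Filter: 2

2


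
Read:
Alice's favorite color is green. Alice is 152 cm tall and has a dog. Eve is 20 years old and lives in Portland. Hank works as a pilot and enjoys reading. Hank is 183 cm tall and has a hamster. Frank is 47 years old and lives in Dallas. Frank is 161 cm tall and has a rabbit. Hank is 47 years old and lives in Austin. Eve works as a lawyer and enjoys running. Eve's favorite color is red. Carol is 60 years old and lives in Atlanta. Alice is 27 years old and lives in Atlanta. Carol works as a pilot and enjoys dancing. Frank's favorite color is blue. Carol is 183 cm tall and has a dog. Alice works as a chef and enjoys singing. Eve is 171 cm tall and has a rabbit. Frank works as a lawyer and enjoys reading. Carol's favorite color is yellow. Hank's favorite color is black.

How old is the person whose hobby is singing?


Person with hobby=singing is Alice, age 27

27


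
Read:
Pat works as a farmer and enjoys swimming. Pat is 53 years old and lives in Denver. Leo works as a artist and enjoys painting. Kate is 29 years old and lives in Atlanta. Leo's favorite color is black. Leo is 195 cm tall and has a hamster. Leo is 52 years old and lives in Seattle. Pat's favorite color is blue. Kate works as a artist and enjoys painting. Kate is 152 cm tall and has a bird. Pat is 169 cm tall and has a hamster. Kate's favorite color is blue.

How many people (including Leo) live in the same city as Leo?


Leo lives in Seattle. Count = 1

1


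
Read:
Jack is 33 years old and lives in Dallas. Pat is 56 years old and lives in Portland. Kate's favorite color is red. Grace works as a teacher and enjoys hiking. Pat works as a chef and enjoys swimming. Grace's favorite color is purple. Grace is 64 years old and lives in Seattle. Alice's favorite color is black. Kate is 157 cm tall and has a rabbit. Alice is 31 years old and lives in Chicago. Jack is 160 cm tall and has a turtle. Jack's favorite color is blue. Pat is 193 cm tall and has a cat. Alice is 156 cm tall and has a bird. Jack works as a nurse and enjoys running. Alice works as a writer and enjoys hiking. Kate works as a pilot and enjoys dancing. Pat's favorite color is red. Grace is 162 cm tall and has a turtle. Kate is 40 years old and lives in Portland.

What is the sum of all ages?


56+31+33+40+64 = 224

224


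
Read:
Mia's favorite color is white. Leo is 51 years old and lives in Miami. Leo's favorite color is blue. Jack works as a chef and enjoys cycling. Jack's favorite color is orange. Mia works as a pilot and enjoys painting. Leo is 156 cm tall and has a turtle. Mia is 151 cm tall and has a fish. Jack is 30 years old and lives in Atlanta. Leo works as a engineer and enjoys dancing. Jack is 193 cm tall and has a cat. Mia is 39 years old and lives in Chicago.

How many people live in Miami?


Count in Miami: 1

1


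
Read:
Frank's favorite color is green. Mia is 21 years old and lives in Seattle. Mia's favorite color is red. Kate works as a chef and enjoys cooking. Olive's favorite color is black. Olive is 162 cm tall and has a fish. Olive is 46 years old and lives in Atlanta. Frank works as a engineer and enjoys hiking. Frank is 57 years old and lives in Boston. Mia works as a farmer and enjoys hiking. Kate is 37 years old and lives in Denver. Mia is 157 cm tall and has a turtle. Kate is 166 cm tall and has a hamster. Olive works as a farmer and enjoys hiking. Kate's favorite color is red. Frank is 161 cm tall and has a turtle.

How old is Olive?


Olive is 46 years old

46


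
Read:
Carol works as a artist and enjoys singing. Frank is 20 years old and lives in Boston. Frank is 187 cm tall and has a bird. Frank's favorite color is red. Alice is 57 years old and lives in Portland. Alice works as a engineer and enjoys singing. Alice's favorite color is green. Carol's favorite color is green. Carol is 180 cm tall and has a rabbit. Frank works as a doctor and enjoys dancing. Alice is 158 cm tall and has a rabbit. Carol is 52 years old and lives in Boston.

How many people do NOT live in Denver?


Not in Denver: 3

3


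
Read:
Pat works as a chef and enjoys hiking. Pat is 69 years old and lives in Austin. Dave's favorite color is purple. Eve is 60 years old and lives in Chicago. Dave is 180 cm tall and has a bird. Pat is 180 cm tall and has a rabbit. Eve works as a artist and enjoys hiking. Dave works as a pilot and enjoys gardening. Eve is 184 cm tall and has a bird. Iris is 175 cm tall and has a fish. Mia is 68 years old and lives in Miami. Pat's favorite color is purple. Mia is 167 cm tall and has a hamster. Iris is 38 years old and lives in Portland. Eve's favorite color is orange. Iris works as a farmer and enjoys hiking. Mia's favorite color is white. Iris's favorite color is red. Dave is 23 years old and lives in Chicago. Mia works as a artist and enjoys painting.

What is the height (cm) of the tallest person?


Tallest: Eve at 184 cm

184


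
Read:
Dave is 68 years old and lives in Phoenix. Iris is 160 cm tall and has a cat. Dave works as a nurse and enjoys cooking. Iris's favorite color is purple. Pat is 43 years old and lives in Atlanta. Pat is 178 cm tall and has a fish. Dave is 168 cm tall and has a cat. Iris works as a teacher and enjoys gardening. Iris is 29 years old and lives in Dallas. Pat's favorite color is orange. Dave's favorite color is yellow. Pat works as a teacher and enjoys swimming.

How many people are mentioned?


People: Iris, Pat, Dave. Count = 3

3


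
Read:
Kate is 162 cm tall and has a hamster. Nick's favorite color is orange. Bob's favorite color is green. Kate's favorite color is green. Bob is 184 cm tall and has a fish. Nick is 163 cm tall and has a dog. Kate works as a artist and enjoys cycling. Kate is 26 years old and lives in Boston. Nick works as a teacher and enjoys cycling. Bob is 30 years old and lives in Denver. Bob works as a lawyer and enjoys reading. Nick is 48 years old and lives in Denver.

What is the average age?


Sum=104, n=3, avg=34.67

34.67


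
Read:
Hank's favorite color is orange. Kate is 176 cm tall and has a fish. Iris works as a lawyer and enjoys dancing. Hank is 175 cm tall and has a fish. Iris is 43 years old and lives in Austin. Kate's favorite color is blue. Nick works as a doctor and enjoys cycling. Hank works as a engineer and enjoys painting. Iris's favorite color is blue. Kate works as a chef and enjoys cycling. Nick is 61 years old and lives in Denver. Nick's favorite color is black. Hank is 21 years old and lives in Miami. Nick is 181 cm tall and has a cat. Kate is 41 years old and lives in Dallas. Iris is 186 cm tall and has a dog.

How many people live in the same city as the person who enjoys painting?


Person with hobby painting is Hank, city Miami. Count = 1

1


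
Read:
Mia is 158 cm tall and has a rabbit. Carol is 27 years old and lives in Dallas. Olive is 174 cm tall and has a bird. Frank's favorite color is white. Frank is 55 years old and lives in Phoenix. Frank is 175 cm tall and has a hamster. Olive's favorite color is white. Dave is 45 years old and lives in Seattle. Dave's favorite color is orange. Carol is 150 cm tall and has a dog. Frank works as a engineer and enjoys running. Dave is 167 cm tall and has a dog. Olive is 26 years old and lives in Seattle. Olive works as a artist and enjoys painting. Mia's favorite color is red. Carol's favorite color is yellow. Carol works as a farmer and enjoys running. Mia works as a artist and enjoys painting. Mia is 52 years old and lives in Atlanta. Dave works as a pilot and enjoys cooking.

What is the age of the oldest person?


Oldest: Frank at 55

55


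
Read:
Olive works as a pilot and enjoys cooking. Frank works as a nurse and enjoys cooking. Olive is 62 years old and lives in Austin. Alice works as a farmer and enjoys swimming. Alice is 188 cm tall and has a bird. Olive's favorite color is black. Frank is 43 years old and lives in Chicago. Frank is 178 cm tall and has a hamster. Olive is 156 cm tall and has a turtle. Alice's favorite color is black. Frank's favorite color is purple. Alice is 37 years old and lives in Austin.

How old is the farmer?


The farmer is Alice, age 37

37


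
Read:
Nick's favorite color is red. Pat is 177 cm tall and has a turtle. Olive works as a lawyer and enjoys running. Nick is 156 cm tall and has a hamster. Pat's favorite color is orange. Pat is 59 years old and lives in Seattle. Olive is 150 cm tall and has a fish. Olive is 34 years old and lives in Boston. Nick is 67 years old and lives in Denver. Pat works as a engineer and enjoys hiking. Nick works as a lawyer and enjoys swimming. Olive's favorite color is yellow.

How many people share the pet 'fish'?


Count: 1

1


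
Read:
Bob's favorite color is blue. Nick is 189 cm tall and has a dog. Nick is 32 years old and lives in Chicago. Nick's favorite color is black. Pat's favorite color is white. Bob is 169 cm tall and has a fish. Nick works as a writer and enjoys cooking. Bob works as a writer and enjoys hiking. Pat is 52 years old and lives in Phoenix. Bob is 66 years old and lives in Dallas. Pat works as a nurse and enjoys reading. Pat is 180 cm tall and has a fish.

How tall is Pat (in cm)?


Pat is 180 cm tall

180
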